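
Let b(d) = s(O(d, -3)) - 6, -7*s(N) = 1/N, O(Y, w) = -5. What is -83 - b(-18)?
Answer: -2696/35 ≈ -77.029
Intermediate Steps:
s(N) = -1/(7*N)
b(d) = -209/35 (b(d) = -1/7/(-5) - 6 = -1/7*(-1/5) - 6 = 1/35 - 6 = -209/35)
-83 - b(-18) = -83 - 1*(-209/35) = -83 + 209/35 = -2696/35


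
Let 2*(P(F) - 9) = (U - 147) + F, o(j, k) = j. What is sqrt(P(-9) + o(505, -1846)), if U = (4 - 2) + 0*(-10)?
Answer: sqrt(437) ≈ 20.905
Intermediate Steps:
U = 2 (U = 2 + 0 = 2)
P(F) = -127/2 + F/2 (P(F) = 9 + ((2 - 147) + F)/2 = 9 + (-145 + F)/2 = 9 + (-145/2 + F/2) = -127/2 + F/2)
sqrt(P(-9) + o(505, -1846)) = sqrt((-127/2 + (1/2)*(-9)) + 505) = sqrt((-127/2 - 9/2) + 505) = sqrt(-68 + 505) = sqrt(437)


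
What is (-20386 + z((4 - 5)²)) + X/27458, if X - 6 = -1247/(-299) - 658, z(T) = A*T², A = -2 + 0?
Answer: -167384491197/8209942 ≈ -20388.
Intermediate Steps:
A = -2
z(T) = -2*T²
X = -193701/299 (X = 6 + (-1247/(-299) - 658) = 6 + (-1247*(-1/299) - 658) = 6 + (1247/299 - 658) = 6 - 195495/299 = -193701/299 ≈ -647.83)
(-20386 + z((4 - 5)²)) + X/27458 = (-20386 - 2*(4 - 5)⁴) - 193701/299/27458 = (-20386 - 2*((-1)²)²) - 193701/299*1/27458 = (-20386 - 2*1²) - 193701/8209942 = (-20386 - 2*1) - 193701/8209942 = (-20386 - 2) - 193701/8209942 = -20388 - 193701/8209942 = -167384491197/8209942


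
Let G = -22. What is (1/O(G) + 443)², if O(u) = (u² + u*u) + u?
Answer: 175627208241/894916 ≈ 1.9625e+5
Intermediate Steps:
O(u) = u + 2*u² (O(u) = (u² + u²) + u = 2*u² + u = u + 2*u²)
(1/O(G) + 443)² = (1/(-22*(1 + 2*(-22))) + 443)² = (1/(-22*(1 - 44)) + 443)² = (1/(-22*(-43)) + 443)² = (1/946 + 443)² = (419079/946)² = 175627208241/894916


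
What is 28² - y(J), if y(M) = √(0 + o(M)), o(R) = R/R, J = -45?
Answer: 783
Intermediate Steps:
o(R) = 1
y(M) = 1 (y(M) = √(0 + 1) = √1 = 1)
28² - y(J) = 28² - 1*1 = 784 - 1 = 783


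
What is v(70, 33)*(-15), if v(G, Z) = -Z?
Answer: 495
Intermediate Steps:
v(70, 33)*(-15) = -1*33*(-15) = -33*(-15) = 495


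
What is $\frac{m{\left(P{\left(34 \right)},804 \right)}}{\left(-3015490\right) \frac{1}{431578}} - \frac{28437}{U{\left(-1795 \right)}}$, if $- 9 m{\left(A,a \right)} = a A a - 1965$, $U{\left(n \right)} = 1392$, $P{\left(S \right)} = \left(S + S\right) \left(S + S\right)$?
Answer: $\frac{99759779149073243}{2098781040} \approx 4.7532 \cdot 10^{7}$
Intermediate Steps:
$P{\left(S \right)} = 4 S^{2}$ ($P{\left(S \right)} = 2 S 2 S = 4 S^{2}$)
$m{\left(A,a \right)} = \frac{655}{3} - \frac{A a^{2}}{9}$ ($m{\left(A,a \right)} = - \frac{a A a - 1965}{9} = - \frac{A a a - 1965}{9} = - \frac{A a^{2} - 1965}{9} = - \frac{-1965 + A a^{2}}{9} = \frac{655}{3} - \frac{A a^{2}}{9}$)
$\frac{m{\left(P{\left(34 \right)},804 \right)}}{\left(-3015490\right) \frac{1}{431578}} - \frac{28437}{U{\left(-1795 \right)}} = \frac{\frac{655}{3} - \frac{4 \cdot 34^{2} \cdot 804^{2}}{9}}{\left(-3015490\right) \frac{1}{431578}} - \frac{28437}{1392} = \frac{\frac{655}{3} - \frac{1}{9} \cdot 4 \cdot 1156 \cdot 646416}{\left(-3015490\right) \frac{1}{431578}} - \frac{9479}{464} = \frac{\frac{655}{3} - \frac{4624}{9} \cdot 646416}{- \frac{1507745}{215789}} - \frac{9479}{464} = \left(\frac{655}{3} - 332114176\right) \left(- \frac{215789}{1507745}\right) - \frac{9479}{464} = \left(- \frac{996341873}{3}\right) \left(- \frac{215789}{1507745}\right) - \frac{9479}{464} = \frac{214999616432797}{4523235} - \frac{9479}{464} = \frac{99759779149073243}{2098781040}$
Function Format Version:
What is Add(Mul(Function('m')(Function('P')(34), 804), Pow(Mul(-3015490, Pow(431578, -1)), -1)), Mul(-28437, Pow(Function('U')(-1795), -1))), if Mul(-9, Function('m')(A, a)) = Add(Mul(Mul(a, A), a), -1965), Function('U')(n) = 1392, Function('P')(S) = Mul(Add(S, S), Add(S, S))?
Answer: Rational(99759779149073243, 2098781040) ≈ 4.7532e+7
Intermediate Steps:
Function('P')(S) = Mul(4, Pow(S, 2)) (Function('P')(S) = Mul(Mul(2, S), Mul(2, S)) = Mul(4, Pow(S, 2)))
Function('m')(A, a) = Add(Rational(655, 3), Mul(Rational(-1, 9), A, Pow(a, 2))) (Function('m')(A, a) = Mul(Rational(-1, 9), Add(Mul(Mul(a, A), a), -1965)) = Mul(Rational(-1, 9), Add(Mul(Mul(A, a), a), -1965)) = Mul(Rational(-1, 9), Add(Mul(A, Pow(a, 2)), -1965)) = Mul(Rational(-1, 9), Add(-1965, Mul(A, Pow(a, 2)))) = Add(Rational(655, 3), Mul(Rational(-1, 9), A, Pow(a, 2))))
Add(Mul(Function('m')(Function('P')(34), 804), Pow(Mul(-3015490, Pow(431578, -1)), -1)), Mul(-28437, Pow(Function('U')(-1795), -1))) = Add(Mul(Add(Rational(655, 3), Mul(Rational(-1, 9), Mul(4, Pow(34, 2)), Pow(804, 2))), Pow(Mul(-3015490, Pow(431578, -1)), -1)), Mul(-28437, Pow(1392, -1))) = Add(Mul(Add(Rational(655, 3), Mul(Rational(-1, 9), Mul(4, 1156), 646416)), Pow(Mul(-3015490, Rational(1, 431578)), -1)), Mul(-28437, Rational(1, 1392))) = Add(Mul(Add(Rational(655, 3), Mul(Rational(-1, 9), 4624, 646416)), Pow(Rational(-1507745, 215789), -1)), Rational(-9479, 464)) = Add(Mul(Add(Rational(655, 3), -332114176), Rational(-215789, 1507745)), Rational(-9479, 464)) = Add(Mul(Rational(-996341873, 3), Rational(-215789, 1507745)), Rational(-9479, 464)) = Add(Rational(214999616432797, 4523235), Rational(-9479, 464)) = Rational(99759779149073243, 2098781040)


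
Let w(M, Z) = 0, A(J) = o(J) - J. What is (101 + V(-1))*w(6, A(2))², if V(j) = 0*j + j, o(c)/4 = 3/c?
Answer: 0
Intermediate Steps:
o(c) = 12/c (o(c) = 4*(3/c) = 12/c)
A(J) = -J + 12/J (A(J) = 12/J - J = -J + 12/J)
V(j) = j (V(j) = 0 + j = j)
(101 + V(-1))*w(6, A(2))² = (101 - 1)*0² = 100*0 = 0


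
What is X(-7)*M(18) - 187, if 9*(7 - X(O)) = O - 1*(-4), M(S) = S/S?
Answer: -539/3 ≈ -179.67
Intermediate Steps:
M(S) = 1
X(O) = 59/9 - O/9 (X(O) = 7 - (O - 1*(-4))/9 = 7 - (O + 4)/9 = 7 - (4 + O)/9 = 7 + (-4/9 - O/9) = 59/9 - O/9)
X(-7)*M(18) - 187 = (59/9 - ⅑*(-7))*1 - 187 = (59/9 + 7/9)*1 - 187 = (22/3)*1 - 187 = 22/3 - 187 = -539/3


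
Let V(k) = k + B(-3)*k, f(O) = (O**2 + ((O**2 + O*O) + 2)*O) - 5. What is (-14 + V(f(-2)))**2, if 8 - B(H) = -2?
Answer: 60025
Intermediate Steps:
B(H) = 10 (B(H) = 8 - 1*(-2) = 8 + 2 = 10)
f(O) = -5 + O**2 + O*(2 + 2*O**2) (f(O) = (O**2 + ((O**2 + O**2) + 2)*O) - 5 = (O**2 + (2*O**2 + 2)*O) - 5 = (O**2 + (2 + 2*O**2)*O) - 5 = (O**2 + O*(2 + 2*O**2)) - 5 = -5 + O**2 + O*(2 + 2*O**2))
V(k) = 11*k (V(k) = k + 10*k = 11*k)
(-14 + V(f(-2)))**2 = (-14 + 11*(-5 + (-2)**2 + 2*(-2) + 2*(-2)**3))**2 = (-14 + 11*(-5 + 4 - 4 + 2*(-8)))**2 = (-14 + 11*(-5 + 4 - 4 - 16))**2 = (-14 + 11*(-21))**2 = (-14 - 231)**2 = (-245)**2 = 60025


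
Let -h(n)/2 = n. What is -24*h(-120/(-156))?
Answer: 480/13 ≈ 36.923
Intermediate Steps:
h(n) = -2*n
-24*h(-120/(-156)) = -(-48)*(-120/(-156)) = -(-48)*(-120*(-1/156)) = -(-48)*10/13 = -24*(-20/13) = 480/13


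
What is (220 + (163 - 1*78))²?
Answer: 93025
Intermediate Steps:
(220 + (163 - 1*78))² = (220 + (163 - 78))² = (220 + 85)² = 305² = 93025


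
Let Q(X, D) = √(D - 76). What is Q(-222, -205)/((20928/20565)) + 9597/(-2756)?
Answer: -9597/2756 + 6855*I*√281/6976 ≈ -3.4822 + 16.472*I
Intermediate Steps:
Q(X, D) = √(-76 + D)
Q(-222, -205)/((20928/20565)) + 9597/(-2756) = √(-76 - 205)/((20928/20565)) + 9597/(-2756) = √(-281)/((20928*(1/20565))) + 9597*(-1/2756) = (I*√281)/(6976/6855) - 9597/2756 = (I*√281)*(6855/6976) - 9597/2756 = 6855*I*√281/6976 - 9597/2756 = -9597/2756 + 6855*I*√281/6976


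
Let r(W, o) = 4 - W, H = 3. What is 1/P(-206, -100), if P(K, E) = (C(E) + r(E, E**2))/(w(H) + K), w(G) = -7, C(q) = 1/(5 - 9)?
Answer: -852/415 ≈ -2.0530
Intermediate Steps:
C(q) = -1/4 (C(q) = 1/(-4) = -1/4)
P(K, E) = (15/4 - E)/(-7 + K) (P(K, E) = (-1/4 + (4 - E))/(-7 + K) = (15/4 - E)/(-7 + K))
1/P(-206, -100) = 1/((15/4 - 1*(-100))/(-7 - 206)) = 1/((15/4 + 100)/(-213)) = 1/(-1/213*415/4) = 1/(-415/852) = -852/415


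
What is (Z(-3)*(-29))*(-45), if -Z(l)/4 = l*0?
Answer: 0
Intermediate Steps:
Z(l) = 0 (Z(l) = -4*l*0 = -4*0 = 0)
(Z(-3)*(-29))*(-45) = (0*(-29))*(-45) = 0*(-45) = 0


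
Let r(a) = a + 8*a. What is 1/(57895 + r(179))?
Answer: 1/59506 ≈ 1.6805e-5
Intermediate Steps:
r(a) = 9*a
1/(57895 + r(179)) = 1/(57895 + 9*179) = 1/(57895 + 1611) = 1/59506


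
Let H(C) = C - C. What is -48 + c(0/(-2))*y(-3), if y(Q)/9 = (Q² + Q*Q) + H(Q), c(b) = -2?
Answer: -372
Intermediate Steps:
H(C) = 0
y(Q) = 18*Q² (y(Q) = 9*((Q² + Q*Q) + 0) = 9*((Q² + Q²) + 0) = 9*(2*Q² + 0) = 9*(2*Q²) = 18*Q²)
-48 + c(0/(-2))*y(-3) = -48 - 36*(-3)² = -48 - 36*9 = -48 - 2*162 = -48 - 324 = -372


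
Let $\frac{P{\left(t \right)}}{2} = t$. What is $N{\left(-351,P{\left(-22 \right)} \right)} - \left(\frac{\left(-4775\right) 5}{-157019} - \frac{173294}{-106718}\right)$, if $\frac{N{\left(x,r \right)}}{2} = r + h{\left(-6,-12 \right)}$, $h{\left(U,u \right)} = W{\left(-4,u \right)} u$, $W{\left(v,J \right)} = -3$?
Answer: $- \frac{148933200554}{8378376821} \approx -17.776$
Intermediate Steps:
$h{\left(U,u \right)} = - 3 u$
$P{\left(t \right)} = 2 t$
$N{\left(x,r \right)} = 72 + 2 r$ ($N{\left(x,r \right)} = 2 \left(r - -36\right) = 2 \left(r + 36\right) = 2 \left(36 + r\right) = 72 + 2 r$)
$N{\left(-351,P{\left(-22 \right)} \right)} - \left(\frac{\left(-4775\right) 5}{-157019} - \frac{173294}{-106718}\right) = \left(72 + 2 \cdot 2 \left(-22\right)\right) - \left(\frac{\left(-4775\right) 5}{-157019} - \frac{173294}{-106718}\right) = \left(72 + 2 \left(-44\right)\right) - \left(\left(-23875\right) \left(- \frac{1}{157019}\right) - - \frac{86647}{53359}\right) = \left(72 - 88\right) - \left(\frac{23875}{157019} + \frac{86647}{53359}\right) = -16 - \frac{14879171418}{8378376821} = - \frac{148933200554}{8378376821}$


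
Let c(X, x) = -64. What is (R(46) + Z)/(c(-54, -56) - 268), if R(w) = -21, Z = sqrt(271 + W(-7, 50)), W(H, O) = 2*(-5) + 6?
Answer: 21/332 - sqrt(267)/332 ≈ 0.014036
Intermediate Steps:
W(H, O) = -4 (W(H, O) = -10 + 6 = -4)
Z = sqrt(267) (Z = sqrt(271 - 4) = sqrt(267) ≈ 16.340)
(R(46) + Z)/(c(-54, -56) - 268) = (-21 + sqrt(267))/(-64 - 268) = (-21 + sqrt(267))/(-332) = (-21 + sqrt(267))*(-1/332) = 21/332 - sqrt(267)/332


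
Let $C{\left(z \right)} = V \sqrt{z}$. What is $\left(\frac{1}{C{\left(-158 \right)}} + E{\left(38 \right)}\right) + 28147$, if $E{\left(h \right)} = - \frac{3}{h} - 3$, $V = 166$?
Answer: $\frac{1069469}{38} - \frac{i \sqrt{158}}{26228} \approx 28144.0 - 0.00047925 i$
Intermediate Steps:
$C{\left(z \right)} = 166 \sqrt{z}$
$E{\left(h \right)} = -3 - \frac{3}{h}$
$\left(\frac{1}{C{\left(-158 \right)}} + E{\left(38 \right)}\right) + 28147 = \left(\frac{1}{166 \sqrt{-158}} - \left(3 + \frac{3}{38}\right)\right) + 28147 = \left(\frac{1}{166 i \sqrt{158}} - \frac{117}{38}\right) + 28147 = \left(- \frac{i \sqrt{158}}{26228} - \frac{117}{38}\right) + 28147 = \left(- \frac{117}{38} - \frac{i \sqrt{158}}{26228}\right) + 28147 = \frac{1069469}{38} - \frac{i \sqrt{158}}{26228}$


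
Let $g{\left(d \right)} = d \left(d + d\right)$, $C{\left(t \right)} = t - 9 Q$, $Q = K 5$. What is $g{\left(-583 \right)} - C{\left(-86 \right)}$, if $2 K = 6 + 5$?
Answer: $\frac{1360223}{2} \approx 6.8011 \cdot 10^{5}$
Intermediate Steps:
$K = \frac{11}{2}$ ($K = \frac{6 + 5}{2} = \frac{1}{2} \cdot 11 = \frac{11}{2} \approx 5.5$)
$Q = \frac{55}{2}$ ($Q = \frac{11}{2} \cdot 5 = \frac{55}{2} \approx 27.5$)
$C{\left(t \right)} = - \frac{495}{2} + t$ ($C{\left(t \right)} = t - \frac{495}{2} = - \frac{495}{2} + t$)
$g{\left(d \right)} = 2 d^{2}$ ($g{\left(d \right)} = d 2 d = 2 d^{2}$)
$g{\left(-583 \right)} - C{\left(-86 \right)} = 2 \left(-583\right)^{2} - \left(- \frac{495}{2} - 86\right) = 2 \cdot 339889 - - \frac{667}{2} = 679778 + \frac{667}{2} = \frac{1360223}{2}$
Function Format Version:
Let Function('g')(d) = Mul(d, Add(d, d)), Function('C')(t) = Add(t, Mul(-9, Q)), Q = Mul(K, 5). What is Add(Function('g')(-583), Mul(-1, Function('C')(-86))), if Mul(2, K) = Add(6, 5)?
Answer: Rational(1360223, 2) ≈ 6.8011e+5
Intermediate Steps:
K = Rational(11, 2) (K = Mul(Rational(1, 2), Add(6, 5)) = Mul(Rational(1, 2), 11) = Rational(11, 2) ≈ 5.5000)
Q = Rational(55, 2) (Q = Mul(Rational(11, 2), 5) = Rational(55, 2) ≈ 27.500)
Function('C')(t) = Add(Rational(-495, 2), t) (Function('C')(t) = Add(t, Mul(-9, Rational(55, 2))) = Add(t, Rational(-495, 2)) = Add(Rational(-495, 2), t))
Function('g')(d) = Mul(2, Pow(d, 2)) (Function('g')(d) = Mul(d, Mul(2, d)) = Mul(2, Pow(d, 2)))
Add(Function('g')(-583), Mul(-1, Function('C')(-86))) = Add(Mul(2, Pow(-583, 2)), Mul(-1, Add(Rational(-495, 2), -86))) = Add(Mul(2, 339889), Mul(-1, Rational(-667, 2))) = Add(679778, Rational(667, 2)) = Rational(1360223, 2)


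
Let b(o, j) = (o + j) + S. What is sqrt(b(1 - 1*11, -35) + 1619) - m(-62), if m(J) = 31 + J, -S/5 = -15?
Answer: 31 + sqrt(1649) ≈ 71.608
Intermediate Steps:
S = 75 (S = -5*(-15) = 75)
b(o, j) = 75 + j + o (b(o, j) = (o + j) + 75 = (j + o) + 75 = 75 + j + o)
sqrt(b(1 - 1*11, -35) + 1619) - m(-62) = sqrt((75 - 35 + (1 - 1*11)) + 1619) - (31 - 62) = sqrt((75 - 35 + (1 - 11)) + 1619) - 1*(-31) = sqrt((75 - 35 - 10) + 1619) + 31 = sqrt(30 + 1619) + 31 = sqrt(1649) + 31 = 31 + sqrt(1649)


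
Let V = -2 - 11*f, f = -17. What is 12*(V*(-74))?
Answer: -164280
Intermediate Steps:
V = 185 (V = -2 - 11*(-17) = -2 + 187 = 185)
12*(V*(-74)) = 12*(185*(-74)) = 12*(-13690) = -164280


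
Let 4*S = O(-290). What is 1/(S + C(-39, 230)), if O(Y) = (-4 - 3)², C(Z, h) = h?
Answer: 4/969 ≈ 0.0041280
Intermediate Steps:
O(Y) = 49 (O(Y) = (-7)² = 49)
S = 49/4 (S = (¼)*49 = 49/4 ≈ 12.250)
1/(S + C(-39, 230)) = 1/(49/4 + 230) = 1/(969/4) = 4/969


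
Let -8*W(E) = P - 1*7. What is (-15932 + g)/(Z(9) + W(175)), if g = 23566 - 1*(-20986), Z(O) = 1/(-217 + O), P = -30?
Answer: 5952960/961 ≈ 6194.5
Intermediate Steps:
W(E) = 37/8 (W(E) = -(-30 - 1*7)/8 = -(-30 - 7)/8 = -⅛*(-37) = 37/8)
g = 44552 (g = 23566 + 20986 = 44552)
(-15932 + g)/(Z(9) + W(175)) = (-15932 + 44552)/(1/(-217 + 9) + 37/8) = 28620/(1/(-208) + 37/8) = 28620/(-1/208 + 37/8) = 28620/(961/208) = 28620*(208/961) = 5952960/961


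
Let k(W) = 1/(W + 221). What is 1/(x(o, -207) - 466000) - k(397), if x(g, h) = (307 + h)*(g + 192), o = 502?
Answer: -66203/40849800 ≈ -0.0016206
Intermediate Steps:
k(W) = 1/(221 + W)
x(g, h) = (192 + g)*(307 + h) (x(g, h) = (307 + h)*(192 + g) = (192 + g)*(307 + h))
1/(x(o, -207) - 466000) - k(397) = 1/((58944 + 192*(-207) + 307*502 + 502*(-207)) - 466000) - 1/(221 + 397) = 1/((58944 - 39744 + 154114 - 103914) - 466000) - 1/618 = 1/(69400 - 466000) - 1*1/618 = 1/(-396600) - 1/618 = -1/396600 - 1/618 = -66203/40849800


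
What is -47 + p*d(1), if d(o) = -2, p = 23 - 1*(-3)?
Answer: -99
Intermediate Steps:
p = 26 (p = 23 + 3 = 26)
-47 + p*d(1) = -47 + 26*(-2) = -47 - 52 = -99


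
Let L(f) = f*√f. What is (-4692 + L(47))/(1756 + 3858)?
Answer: -2346/2807 + 47*√47/5614 ≈ -0.77837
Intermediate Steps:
L(f) = f^(3/2)
(-4692 + L(47))/(1756 + 3858) = (-4692 + 47^(3/2))/(1756 + 3858) = (-4692 + 47*√47)/5614 = (-4692 + 47*√47)*(1/5614) = -2346/2807 + 47*√47/5614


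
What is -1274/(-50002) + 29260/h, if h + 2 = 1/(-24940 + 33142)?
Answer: -5999992541809/410091403 ≈ -14631.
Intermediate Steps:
h = -16403/8202 (h = -2 + 1/(-24940 + 33142) = -2 + 1/8202 = -16403/8202 ≈ -1.9999)
-1274/(-50002) + 29260/h = -1274/(-50002) + 29260/(-16403/8202) = -1274*(-1/50002) + 29260*(-8202/16403) = 637/25001 - 239990520/16403 = -5999992541809/410091403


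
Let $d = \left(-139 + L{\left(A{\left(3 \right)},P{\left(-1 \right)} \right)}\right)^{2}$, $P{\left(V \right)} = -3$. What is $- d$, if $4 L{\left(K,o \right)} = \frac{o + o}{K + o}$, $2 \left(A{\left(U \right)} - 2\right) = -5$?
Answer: $- \frac{940900}{49} \approx -19202.0$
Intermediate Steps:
$A{\left(U \right)} = - \frac{1}{2}$ ($A{\left(U \right)} = 2 + \frac{1}{2} \left(-5\right) = 2 - \frac{5}{2} = - \frac{1}{2}$)
$L{\left(K,o \right)} = \frac{o}{2 \left(K + o\right)}$ ($L{\left(K,o \right)} = \frac{\left(o + o\right) \frac{1}{K + o}}{4} = \frac{2 o \frac{1}{K + o}}{4} = \frac{o}{2 \left(K + o\right)}$)
$d = \frac{940900}{49}$ ($d = \left(-139 + \frac{1}{2} \left(-3\right) \frac{1}{- \frac{1}{2} - 3}\right)^{2} = \left(-139 + \frac{1}{2} \left(-3\right) \frac{1}{- \frac{7}{2}}\right)^{2} = \left(-139 + \frac{1}{2} \left(-3\right) \left(- \frac{2}{7}\right)\right)^{2} = \left(-139 + \frac{3}{7}\right)^{2} = \left(- \frac{970}{7}\right)^{2} = \frac{940900}{49} \approx 19202.0$)
$- d = \left(-1\right) \frac{940900}{49} = - \frac{940900}{49}$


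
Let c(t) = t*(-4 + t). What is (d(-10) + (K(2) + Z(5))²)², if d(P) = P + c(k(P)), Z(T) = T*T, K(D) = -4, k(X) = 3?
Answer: 183184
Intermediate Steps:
Z(T) = T²
d(P) = -3 + P (d(P) = P + 3*(-4 + 3) = P + 3*(-1) = P - 3 = -3 + P)
(d(-10) + (K(2) + Z(5))²)² = ((-3 - 10) + (-4 + 5²)²)² = (-13 + (-4 + 25)²)² = (-13 + 21²)² = (-13 + 441)² = 428² = 183184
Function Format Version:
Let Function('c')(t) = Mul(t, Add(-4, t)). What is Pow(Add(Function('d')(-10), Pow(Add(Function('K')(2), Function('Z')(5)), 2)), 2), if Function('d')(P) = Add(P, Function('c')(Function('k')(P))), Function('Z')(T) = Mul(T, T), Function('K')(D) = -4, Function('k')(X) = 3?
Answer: 183184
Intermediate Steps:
Function('Z')(T) = Pow(T, 2)
Function('d')(P) = Add(-3, P) (Function('d')(P) = Add(P, Mul(3, Add(-4, 3))) = Add(P, Mul(3, -1)) = Add(P, -3) = Add(-3, P))
Pow(Add(Function('d')(-10), Pow(Add(Function('K')(2), Function('Z')(5)), 2)), 2) = Pow(Add(Add(-3, -10), Pow(Add(-4, Pow(5, 2)), 2)), 2) = Pow(Add(-13, Pow(Add(-4, 25), 2)), 2) = Pow(Add(-13, Pow(21, 2)), 2) = Pow(Add(-13, 441), 2) = Pow(428, 2) = 183184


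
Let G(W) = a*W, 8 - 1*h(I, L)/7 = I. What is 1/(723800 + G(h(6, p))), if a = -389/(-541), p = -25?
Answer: 541/391581246 ≈ 1.3816e-6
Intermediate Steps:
h(I, L) = 56 - 7*I
a = 389/541 (a = -389*(-1/541) = 389/541 ≈ 0.71904)
G(W) = 389*W/541
1/(723800 + G(h(6, p))) = 1/(723800 + 389*(56 - 7*6)/541) = 1/(723800 + 389*(56 - 42)/541) = 1/(723800 + (389/541)*14) = 1/(723800 + 5446/541) = 1/(391581246/541) = 541/391581246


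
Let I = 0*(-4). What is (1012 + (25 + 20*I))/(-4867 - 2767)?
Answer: -1037/7634 ≈ -0.13584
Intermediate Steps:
I = 0
(1012 + (25 + 20*I))/(-4867 - 2767) = (1012 + (25 + 20*0))/(-4867 - 2767) = (1012 + (25 + 0))/(-7634) = (1012 + 25)*(-1/7634) = 1037*(-1/7634) = -1037/7634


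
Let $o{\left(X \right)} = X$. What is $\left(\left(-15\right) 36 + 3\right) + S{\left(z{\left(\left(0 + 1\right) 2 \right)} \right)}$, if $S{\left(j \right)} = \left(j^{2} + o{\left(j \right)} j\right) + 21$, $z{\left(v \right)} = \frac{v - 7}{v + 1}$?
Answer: $- \frac{4594}{9} \approx -510.44$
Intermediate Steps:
$z{\left(v \right)} = \frac{-7 + v}{1 + v}$
$S{\left(j \right)} = 21 + 2 j^{2}$ ($S{\left(j \right)} = \left(j^{2} + j j\right) + 21 = \left(j^{2} + j^{2}\right) + 21 = 2 j^{2} + 21 = 21 + 2 j^{2}$)
$\left(\left(-15\right) 36 + 3\right) + S{\left(z{\left(\left(0 + 1\right) 2 \right)} \right)} = \left(\left(-15\right) 36 + 3\right) + \left(21 + 2 \left(\frac{-7 + \left(0 + 1\right) 2}{1 + \left(0 + 1\right) 2}\right)^{2}\right) = \left(-540 + 3\right) + \left(21 + 2 \left(\frac{-7 + 1 \cdot 2}{1 + 1 \cdot 2}\right)^{2}\right) = -537 + \left(21 + 2 \left(\frac{-7 + 2}{1 + 2}\right)^{2}\right) = -537 + \left(21 + 2 \left(\frac{1}{3} \left(-5\right)\right)^{2}\right) = -537 + \left(21 + 2 \left(- \frac{5}{3}\right)^{2}\right) = -537 + \left(21 + 2 \cdot \frac{25}{9}\right) = -537 + \left(21 + \frac{50}{9}\right) = -537 + \frac{239}{9} = - \frac{4594}{9}$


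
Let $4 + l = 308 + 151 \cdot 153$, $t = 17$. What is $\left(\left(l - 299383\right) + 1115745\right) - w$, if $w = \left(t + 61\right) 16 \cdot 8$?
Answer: $829785$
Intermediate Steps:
$l = 23407$ ($l = -4 + \left(308 + 151 \cdot 153\right) = -4 + \left(308 + 23103\right) = -4 + 23411 = 23407$)
$w = 9984$ ($w = \left(17 + 61\right) 16 \cdot 8 = 78 \cdot 16 \cdot 8 = 1248 \cdot 8 = 9984$)
$\left(\left(l - 299383\right) + 1115745\right) - w = \left(\left(23407 - 299383\right) + 1115745\right) - 9984 = \left(-275976 + 1115745\right) - 9984 = 839769 - 9984 = 829785$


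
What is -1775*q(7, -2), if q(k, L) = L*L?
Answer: -7100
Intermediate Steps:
q(k, L) = L**2
-1775*q(7, -2) = -1775*(-2)**2 = -1775*4 = -1*7100 = -7100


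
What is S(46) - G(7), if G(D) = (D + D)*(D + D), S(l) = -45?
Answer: -241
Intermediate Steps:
G(D) = 4*D**2 (G(D) = (2*D)*(2*D) = 4*D**2)
S(46) - G(7) = -45 - 4*7**2 = -45 - 4*49 = -45 - 1*196 = -45 - 196 = -241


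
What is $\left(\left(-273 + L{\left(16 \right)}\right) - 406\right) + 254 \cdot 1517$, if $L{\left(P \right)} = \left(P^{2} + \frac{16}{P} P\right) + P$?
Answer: $384927$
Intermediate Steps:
$L{\left(P \right)} = 16 + P + P^{2}$ ($L{\left(P \right)} = \left(P^{2} + 16\right) + P = \left(16 + P^{2}\right) + P = 16 + P + P^{2}$)
$\left(\left(-273 + L{\left(16 \right)}\right) - 406\right) + 254 \cdot 1517 = \left(\left(-273 + \left(16 + 16 + 16^{2}\right)\right) - 406\right) + 254 \cdot 1517 = \left(\left(-273 + \left(16 + 16 + 256\right)\right) - 406\right) + 385318 = \left(\left(-273 + 288\right) - 406\right) + 385318 = \left(15 - 406\right) + 385318 = -391 + 385318 = 384927$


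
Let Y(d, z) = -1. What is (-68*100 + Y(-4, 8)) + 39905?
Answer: 33104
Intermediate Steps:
(-68*100 + Y(-4, 8)) + 39905 = (-68*100 - 1) + 39905 = (-6800 - 1) + 39905 = -6801 + 39905 = 33104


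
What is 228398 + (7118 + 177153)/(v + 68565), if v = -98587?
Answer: 6856780485/30022 ≈ 2.2839e+5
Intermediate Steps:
228398 + (7118 + 177153)/(v + 68565) = 228398 + (7118 + 177153)/(-98587 + 68565) = 228398 + 184271/(-30022) = 228398 + 184271*(-1/30022) = 228398 - 184271/30022 = 6856780485/30022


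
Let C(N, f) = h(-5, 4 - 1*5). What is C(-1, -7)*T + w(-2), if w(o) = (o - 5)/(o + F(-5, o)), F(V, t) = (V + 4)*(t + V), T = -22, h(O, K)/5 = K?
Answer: 543/5 ≈ 108.60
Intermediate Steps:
h(O, K) = 5*K
C(N, f) = -5 (C(N, f) = 5*(4 - 1*5) = 5*(4 - 5) = 5*(-1) = -5)
F(V, t) = (4 + V)*(V + t)
w(o) = -1 + o/5 (w(o) = (o - 5)/(o + ((-5)**2 + 4*(-5) + 4*o - 5*o)) = (-5 + o)/(o + (25 - 20 + 4*o - 5*o)) = (-5 + o)/(o + (5 - o)) = (-5 + o)/5 = (-5 + o)*(1/5) = -1 + o/5)
C(-1, -7)*T + w(-2) = -5*(-22) + (-1 + (1/5)*(-2)) = 110 + (-1 - 2/5) = 110 - 7/5 = 543/5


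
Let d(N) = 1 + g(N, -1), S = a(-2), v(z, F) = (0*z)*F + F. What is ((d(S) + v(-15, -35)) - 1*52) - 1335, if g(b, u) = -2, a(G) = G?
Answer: -1423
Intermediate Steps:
v(z, F) = F (v(z, F) = 0*F + F = 0 + F = F)
S = -2
d(N) = -1 (d(N) = 1 - 2 = -1)
((d(S) + v(-15, -35)) - 1*52) - 1335 = ((-1 - 35) - 1*52) - 1335 = (-36 - 52) - 1335 = -88 - 1335 = -1423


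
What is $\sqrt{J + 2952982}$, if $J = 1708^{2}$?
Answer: $\sqrt{5870246} \approx 2422.9$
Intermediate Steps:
$J = 2917264$
$\sqrt{J + 2952982} = \sqrt{2917264 + 2952982} = \sqrt{5870246}$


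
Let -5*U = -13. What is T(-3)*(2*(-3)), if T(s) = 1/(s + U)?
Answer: 15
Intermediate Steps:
U = 13/5 (U = -1/5*(-13) = 13/5 ≈ 2.6000)
T(s) = 1/(13/5 + s) (T(s) = 1/(s + 13/5) = 1/(13/5 + s))
T(-3)*(2*(-3)) = (5/(13 + 5*(-3)))*(2*(-3)) = (5/(13 - 15))*(-6) = (5/(-2))*(-6) = (5*(-1/2))*(-6) = -5/2*(-6) = 15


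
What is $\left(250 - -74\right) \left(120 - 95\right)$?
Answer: $8100$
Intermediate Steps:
$\left(250 - -74\right) \left(120 - 95\right) = \left(250 + 74\right) 25 = 324 \cdot 25 = 8100$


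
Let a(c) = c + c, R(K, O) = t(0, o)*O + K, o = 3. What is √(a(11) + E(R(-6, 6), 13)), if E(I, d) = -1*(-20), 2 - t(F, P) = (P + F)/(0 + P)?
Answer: √42 ≈ 6.4807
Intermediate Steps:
t(F, P) = 2 - (F + P)/P (t(F, P) = 2 - (P + F)/(0 + P) = 2 - (F + P)/P)
R(K, O) = K + O (R(K, O) = ((3 - 1*0)/3)*O + K = ((3 + 0)/3)*O + K = ((⅓)*3)*O + K = 1*O + K = O + K = K + O)
E(I, d) = 20
a(c) = 2*c
√(a(11) + E(R(-6, 6), 13)) = √(2*11 + 20) = √(22 + 20) = √42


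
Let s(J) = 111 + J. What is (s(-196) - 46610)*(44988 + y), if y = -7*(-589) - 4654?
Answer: -2075919615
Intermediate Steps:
y = -531 (y = 4123 - 4654 = -531)
(s(-196) - 46610)*(44988 + y) = ((111 - 196) - 46610)*(44988 - 531) = (-85 - 46610)*44457 = -46695*44457 = -2075919615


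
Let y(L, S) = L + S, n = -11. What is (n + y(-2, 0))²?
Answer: 169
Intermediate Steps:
(n + y(-2, 0))² = (-11 + (-2 + 0))² = (-11 - 2)² = (-13)² = 169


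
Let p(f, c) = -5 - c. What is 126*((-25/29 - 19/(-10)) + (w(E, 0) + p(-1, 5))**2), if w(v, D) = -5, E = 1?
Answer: 4129713/145 ≈ 28481.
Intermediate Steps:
126*((-25/29 - 19/(-10)) + (w(E, 0) + p(-1, 5))**2) = 126*((-25/29 - 19/(-10)) + (-5 + (-5 - 1*5))**2) = 126*((-25*1/29 - 19*(-1/10)) + (-5 + (-5 - 5))**2) = 126*((-25/29 + 19/10) + (-5 - 10)**2) = 126*(301/290 + (-15)**2) = 126*(301/290 + 225) = 126*(65551/290) = 4129713/145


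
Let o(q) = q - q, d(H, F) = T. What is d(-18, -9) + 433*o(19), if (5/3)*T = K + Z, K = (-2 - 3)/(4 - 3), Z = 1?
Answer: -12/5 ≈ -2.4000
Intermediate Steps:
K = -5 (K = -5/1 = -5*1 = -5)
T = -12/5 (T = 3*(-5 + 1)/5 = (⅗)*(-4) = -12/5 ≈ -2.4000)
d(H, F) = -12/5
o(q) = 0
d(-18, -9) + 433*o(19) = -12/5 + 433*0 = -12/5 + 0 = -12/5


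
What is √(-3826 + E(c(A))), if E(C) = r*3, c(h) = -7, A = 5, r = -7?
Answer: I*√3847 ≈ 62.024*I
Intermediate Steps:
E(C) = -21 (E(C) = -7*3 = -21)
√(-3826 + E(c(A))) = √(-3826 - 21) = √(-3847) = I*√3847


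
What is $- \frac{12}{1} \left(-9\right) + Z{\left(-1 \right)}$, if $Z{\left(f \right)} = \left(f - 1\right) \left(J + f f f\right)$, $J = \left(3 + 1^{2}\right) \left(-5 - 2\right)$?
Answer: $166$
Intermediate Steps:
$J = -28$ ($J = \left(3 + 1\right) \left(-7\right) = 4 \left(-7\right) = -28$)
$Z{\left(f \right)} = \left(-1 + f\right) \left(-28 + f^{3}\right)$ ($Z{\left(f \right)} = \left(f - 1\right) \left(-28 + f f f\right) = \left(-1 + f\right) \left(-28 + f^{2} f\right) = \left(-1 + f\right) \left(-28 + f^{3}\right)$)
$- \frac{12}{1} \left(-9\right) + Z{\left(-1 \right)} = - \frac{12}{1} \left(-9\right) + \left(28 + \left(-1\right)^{4} - \left(-1\right)^{3} - -28\right) = \left(-12\right) 1 \left(-9\right) + \left(28 + 1 - -1 + 28\right) = \left(-12\right) \left(-9\right) + \left(28 + 1 + 1 + 28\right) = 108 + 58 = 166$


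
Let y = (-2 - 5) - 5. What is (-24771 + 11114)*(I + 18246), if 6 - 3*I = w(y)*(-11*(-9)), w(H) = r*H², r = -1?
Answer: -314111000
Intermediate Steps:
y = -12 (y = -7 - 5 = -12)
w(H) = -H²
I = 4754 (I = 2 - (-1*(-12)²)*(-11*(-9))/3 = 2 - (-1*144)*99/3 = 2 - (-48)*99 = 2 - ⅓*(-14256) = 2 + 4752 = 4754)
(-24771 + 11114)*(I + 18246) = (-24771 + 11114)*(4754 + 18246) = -13657*23000 = -314111000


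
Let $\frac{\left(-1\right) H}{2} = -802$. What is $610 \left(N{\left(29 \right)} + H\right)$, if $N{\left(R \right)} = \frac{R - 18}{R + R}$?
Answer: $\frac{28378115}{29} \approx 9.7856 \cdot 10^{5}$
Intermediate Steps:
$H = 1604$ ($H = \left(-2\right) \left(-802\right) = 1604$)
$N{\left(R \right)} = \frac{-18 + R}{2 R}$
$610 \left(N{\left(29 \right)} + H\right) = 610 \left(\frac{-18 + 29}{2 \cdot 29} + 1604\right) = 610 \left(\frac{1}{2} \cdot \frac{1}{29} \cdot 11 + 1604\right) = 610 \left(\frac{11}{58} + 1604\right) = 610 \cdot \frac{93043}{58} = \frac{28378115}{29}$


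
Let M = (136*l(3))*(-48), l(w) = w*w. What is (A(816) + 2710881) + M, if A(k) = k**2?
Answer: 3317985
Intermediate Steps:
l(w) = w**2
M = -58752 (M = (136*3**2)*(-48) = (136*9)*(-48) = 1224*(-48) = -58752)
(A(816) + 2710881) + M = (816**2 + 2710881) - 58752 = (665856 + 2710881) - 58752 = 3376737 - 58752 = 3317985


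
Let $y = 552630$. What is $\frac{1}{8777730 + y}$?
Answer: $\frac{1}{9330360} \approx 1.0718 \cdot 10^{-7}$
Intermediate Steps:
$\frac{1}{8777730 + y} = \frac{1}{8777730 + 552630} = \frac{1}{9330360}$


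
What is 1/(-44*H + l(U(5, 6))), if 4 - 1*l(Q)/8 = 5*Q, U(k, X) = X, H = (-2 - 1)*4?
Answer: 1/320 ≈ 0.0031250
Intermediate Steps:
H = -12 (H = -3*4 = -12)
l(Q) = 32 - 40*Q
1/(-44*H + l(U(5, 6))) = 1/(-44*(-12) + (32 - 40*6)) = 1/(528 + (32 - 240)) = 1/(528 - 208) = 1/320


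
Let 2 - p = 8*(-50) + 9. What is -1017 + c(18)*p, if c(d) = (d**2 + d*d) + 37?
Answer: 268188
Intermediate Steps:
c(d) = 37 + 2*d**2 (c(d) = (d**2 + d**2) + 37 = 2*d**2 + 37 = 37 + 2*d**2)
p = 393 (p = 2 - (8*(-50) + 9) = 2 - (-400 + 9) = 2 - 1*(-391) = 2 + 391 = 393)
-1017 + c(18)*p = -1017 + (37 + 2*18**2)*393 = -1017 + (37 + 2*324)*393 = -1017 + (37 + 648)*393 = -1017 + 685*393 = -1017 + 269205 = 268188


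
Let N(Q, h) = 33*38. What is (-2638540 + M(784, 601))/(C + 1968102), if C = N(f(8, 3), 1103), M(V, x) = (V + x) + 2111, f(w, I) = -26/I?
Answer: -219587/164113 ≈ -1.3380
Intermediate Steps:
N(Q, h) = 1254
M(V, x) = 2111 + V + x
C = 1254
(-2638540 + M(784, 601))/(C + 1968102) = (-2638540 + (2111 + 784 + 601))/(1254 + 1968102) = (-2638540 + 3496)/1969356 = -2635044*1/1969356 = -219587/164113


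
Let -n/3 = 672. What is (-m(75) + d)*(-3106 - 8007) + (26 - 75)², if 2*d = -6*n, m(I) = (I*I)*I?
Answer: 4621087852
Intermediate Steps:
n = -2016 (n = -3*672 = -2016)
m(I) = I³ (m(I) = I²*I = I³)
d = 6048 (d = (-6*(-2016))/2 = (½)*12096 = 6048)
(-m(75) + d)*(-3106 - 8007) + (26 - 75)² = (-1*75³ + 6048)*(-3106 - 8007) + (26 - 75)² = (-1*421875 + 6048)*(-11113) + (-49)² = (-421875 + 6048)*(-11113) + 2401 = -415827*(-11113) + 2401 = 4621085451 + 2401 = 4621087852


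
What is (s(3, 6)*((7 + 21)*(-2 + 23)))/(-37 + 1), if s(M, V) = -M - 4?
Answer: 343/3 ≈ 114.33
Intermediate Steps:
s(M, V) = -4 - M
(s(3, 6)*((7 + 21)*(-2 + 23)))/(-37 + 1) = ((-4 - 1*3)*((7 + 21)*(-2 + 23)))/(-37 + 1) = ((-4 - 3)*(28*21))/(-36) = -7*588*(-1/36) = -4116*(-1/36) = 343/3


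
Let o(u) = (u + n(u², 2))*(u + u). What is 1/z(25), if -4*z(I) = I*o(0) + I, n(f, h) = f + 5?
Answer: -4/25 ≈ -0.16000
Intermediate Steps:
n(f, h) = 5 + f
o(u) = 2*u*(5 + u + u²) (o(u) = (u + (5 + u²))*(u + u) = (5 + u + u²)*(2*u) = 2*u*(5 + u + u²))
z(I) = -I/4 (z(I) = -(I*(2*0*(5 + 0 + 0²)) + I)/4 = -(I*(2*0*(5 + 0 + 0)) + I)/4 = -(I*(2*0*5) + I)/4 = -(I*0 + I)/4 = -(0 + I)/4 = -I/4)
1/z(25) = 1/(-¼*25) = 1/(-25/4) = -4/25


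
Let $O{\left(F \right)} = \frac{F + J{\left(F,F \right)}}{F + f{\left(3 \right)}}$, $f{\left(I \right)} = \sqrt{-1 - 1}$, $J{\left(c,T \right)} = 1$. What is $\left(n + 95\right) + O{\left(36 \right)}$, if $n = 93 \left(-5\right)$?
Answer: $\frac{37 \left(- 10 \sqrt{2} + 359 i\right)}{\sqrt{2} - 36 i} \approx -368.97 - 0.040313 i$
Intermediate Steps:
$f{\left(I \right)} = i \sqrt{2}$ ($f{\left(I \right)} = \sqrt{-2} = i \sqrt{2}$)
$O{\left(F \right)} = \frac{1 + F}{F + i \sqrt{2}}$ ($O{\left(F \right)} = \frac{F + 1}{F + i \sqrt{2}} = \frac{1 + F}{F + i \sqrt{2}}$)
$n = -465$
$\left(n + 95\right) + O{\left(36 \right)} = \left(-465 + 95\right) + \frac{1 + 36}{36 + i \sqrt{2}} = -370 + \frac{1}{36 + i \sqrt{2}} \cdot 37 = -370 + \frac{37}{36 + i \sqrt{2}}$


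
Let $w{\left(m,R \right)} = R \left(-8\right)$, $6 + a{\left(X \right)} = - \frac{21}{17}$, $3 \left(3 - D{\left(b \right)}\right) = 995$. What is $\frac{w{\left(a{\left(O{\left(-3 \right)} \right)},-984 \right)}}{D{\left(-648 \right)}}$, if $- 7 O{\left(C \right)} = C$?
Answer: $- \frac{11808}{493} \approx -23.951$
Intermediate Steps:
$O{\left(C \right)} = - \frac{C}{7}$
$D{\left(b \right)} = - \frac{986}{3}$ ($D{\left(b \right)} = 3 - \frac{995}{3} = - \frac{986}{3}$)
$a{\left(X \right)} = - \frac{123}{17}$ ($a{\left(X \right)} = -6 - \frac{21}{17} = - \frac{123}{17}$)
$w{\left(m,R \right)} = - 8 R$
$\frac{w{\left(a{\left(O{\left(-3 \right)} \right)},-984 \right)}}{D{\left(-648 \right)}} = \frac{\left(-8\right) \left(-984\right)}{- \frac{986}{3}} = 7872 \left(- \frac{3}{986}\right) = - \frac{11808}{493}$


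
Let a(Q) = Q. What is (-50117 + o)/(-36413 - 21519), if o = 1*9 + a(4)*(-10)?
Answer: 1791/2069 ≈ 0.86564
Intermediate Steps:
o = -31 (o = 1*9 + 4*(-10) = 9 - 40 = -31)
(-50117 + o)/(-36413 - 21519) = (-50117 - 31)/(-36413 - 21519) = -50148/(-57932) = -50148*(-1/57932) = 1791/2069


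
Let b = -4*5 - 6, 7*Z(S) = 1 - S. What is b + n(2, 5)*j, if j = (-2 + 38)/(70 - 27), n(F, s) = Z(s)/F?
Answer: -7898/301 ≈ -26.239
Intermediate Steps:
Z(S) = ⅐ - S/7 (Z(S) = (1 - S)/7 = ⅐ - S/7)
n(F, s) = (⅐ - s/7)/F
j = 36/43 ≈ 0.83721
b = -26 (b = -20 - 6 = -26)
b + n(2, 5)*j = -26 + ((⅐)*(1 - 1*5)/2)*(36/43) = -26 + ((⅐)*(½)*(1 - 5))*(36/43) = -26 + ((⅐)*(½)*(-4))*(36/43) = -26 - 2/7*36/43 = -26 - 72/301 = -7898/301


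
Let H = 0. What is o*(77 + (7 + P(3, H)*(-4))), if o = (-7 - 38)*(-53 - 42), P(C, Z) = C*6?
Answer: 51300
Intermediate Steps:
P(C, Z) = 6*C
o = 4275 (o = -45*(-95) = 4275)
o*(77 + (7 + P(3, H)*(-4))) = 4275*(77 + (7 + (6*3)*(-4))) = 4275*(77 + (7 + 18*(-4))) = 4275*(77 + (7 - 72)) = 4275*(77 - 65) = 4275*12 = 51300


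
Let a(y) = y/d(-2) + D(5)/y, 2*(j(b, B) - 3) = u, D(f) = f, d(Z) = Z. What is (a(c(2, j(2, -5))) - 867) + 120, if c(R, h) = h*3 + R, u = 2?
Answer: -10551/14 ≈ -753.64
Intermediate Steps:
j(b, B) = 4 (j(b, B) = 3 + (1/2)*2 = 3 + 1 = 4)
c(R, h) = R + 3*h (c(R, h) = 3*h + R = R + 3*h)
a(y) = 5/y - y/2 (a(y) = y/(-2) + 5/y = y*(-1/2) + 5/y = -y/2 + 5/y = 5/y - y/2)
(a(c(2, j(2, -5))) - 867) + 120 = ((5/(2 + 3*4) - (2 + 3*4)/2) - 867) + 120 = ((5/(2 + 12) - (2 + 12)/2) - 867) + 120 = ((5/14 - 1/2*14) - 867) + 120 = ((5*(1/14) - 7) - 867) + 120 = ((5/14 - 7) - 867) + 120 = (-93/14 - 867) + 120 = -12231/14 + 120 = -10551/14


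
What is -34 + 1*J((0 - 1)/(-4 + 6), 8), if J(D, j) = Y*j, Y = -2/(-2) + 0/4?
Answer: -26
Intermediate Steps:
Y = 1 (Y = -2*(-½) + 0*(¼) = 1 + 0 = 1)
J(D, j) = j (J(D, j) = 1*j = j)
-34 + 1*J((0 - 1)/(-4 + 6), 8) = -34 + 1*8 = -34 + 8 = -26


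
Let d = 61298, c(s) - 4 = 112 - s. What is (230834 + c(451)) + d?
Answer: 291797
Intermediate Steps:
c(s) = 116 - s (c(s) = 4 + (112 - s) = 116 - s)
(230834 + c(451)) + d = (230834 + (116 - 1*451)) + 61298 = (230834 + (116 - 451)) + 61298 = (230834 - 335) + 61298 = 230499 + 61298 = 291797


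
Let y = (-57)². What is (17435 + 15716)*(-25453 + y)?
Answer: -736084804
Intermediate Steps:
y = 3249
(17435 + 15716)*(-25453 + y) = (17435 + 15716)*(-25453 + 3249) = 33151*(-22204) = -736084804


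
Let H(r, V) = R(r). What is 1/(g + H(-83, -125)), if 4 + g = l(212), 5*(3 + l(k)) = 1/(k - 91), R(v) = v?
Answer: -605/54449 ≈ -0.011111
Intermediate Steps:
H(r, V) = r
l(k) = -3 + 1/(5*(-91 + k)) (l(k) = -3 + 1/(5*(k - 91)) = -3 + 1/(5*(-91 + k)))
g = -4234/605 (g = -4 + (1366 - 15*212)/(5*(-91 + 212)) = -4 + (⅕)*(1366 - 3180)/121 = -4 + (⅕)*(1/121)*(-1814) = -4 - 1814/605 = -4234/605 ≈ -6.9983)
1/(g + H(-83, -125)) = 1/(-4234/605 - 83) = 1/(-54449/605) = -605/54449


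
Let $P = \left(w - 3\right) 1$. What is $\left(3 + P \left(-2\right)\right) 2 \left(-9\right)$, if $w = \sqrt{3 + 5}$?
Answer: $-162 + 72 \sqrt{2} \approx -60.177$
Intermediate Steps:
$w = 2 \sqrt{2}$ ($w = \sqrt{8} = 2 \sqrt{2} \approx 2.8284$)
$P = -3 + 2 \sqrt{2}$ ($P = \left(2 \sqrt{2} - 3\right) 1 = \left(-3 + 2 \sqrt{2}\right) 1 = -3 + 2 \sqrt{2} \approx -0.17157$)
$\left(3 + P \left(-2\right)\right) 2 \left(-9\right) = \left(3 + \left(-3 + 2 \sqrt{2}\right) \left(-2\right)\right) 2 \left(-9\right) = \left(3 + \left(6 - 4 \sqrt{2}\right)\right) 2 \left(-9\right) = \left(9 - 4 \sqrt{2}\right) 2 \left(-9\right) = \left(18 - 8 \sqrt{2}\right) \left(-9\right) = -162 + 72 \sqrt{2}$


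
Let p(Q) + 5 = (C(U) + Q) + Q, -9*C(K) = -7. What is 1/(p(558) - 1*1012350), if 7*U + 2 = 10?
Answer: -9/9101144 ≈ -9.8889e-7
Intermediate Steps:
U = 8/7 (U = -2/7 + (⅐)*10 = -2/7 + 10/7 = 8/7 ≈ 1.1429)
C(K) = 7/9 (C(K) = -⅑*(-7) = 7/9)
p(Q) = -38/9 + 2*Q (p(Q) = -5 + ((7/9 + Q) + Q) = -5 + (7/9 + 2*Q) = -38/9 + 2*Q)
1/(p(558) - 1*1012350) = 1/((-38/9 + 2*558) - 1*1012350) = 1/((-38/9 + 1116) - 1012350) = 1/(10006/9 - 1012350) = 1/(-9101144/9) = -9/9101144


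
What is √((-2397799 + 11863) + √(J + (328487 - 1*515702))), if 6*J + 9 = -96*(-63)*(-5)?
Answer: √(-9543744 + 2*I*√769026)/2 ≈ 0.14193 + 1544.6*I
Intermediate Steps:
J = -10083/2 (J = -3/2 + (-96*(-63)*(-5))/6 = -3/2 + (6048*(-5))/6 = -3/2 + (⅙)*(-30240) = -3/2 - 5040 = -10083/2 ≈ -5041.5)
√((-2397799 + 11863) + √(J + (328487 - 1*515702))) = √((-2397799 + 11863) + √(-10083/2 + (328487 - 1*515702))) = √(-2385936 + √(-10083/2 + (328487 - 515702))) = √(-2385936 + √(-10083/2 - 187215)) = √(-2385936 + √(-384513/2)) = √(-2385936 + I*√769026/2)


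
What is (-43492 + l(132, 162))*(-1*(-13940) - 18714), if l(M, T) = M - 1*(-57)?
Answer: 206728522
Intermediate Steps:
l(M, T) = 57 + M (l(M, T) = M + 57 = 57 + M)
(-43492 + l(132, 162))*(-1*(-13940) - 18714) = (-43492 + (57 + 132))*(-1*(-13940) - 18714) = (-43492 + 189)*(13940 - 18714) = -43303*(-4774) = 206728522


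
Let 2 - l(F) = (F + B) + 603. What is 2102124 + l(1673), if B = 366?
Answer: 2099484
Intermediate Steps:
l(F) = -967 - F (l(F) = 2 - ((F + 366) + 603) = 2 - ((366 + F) + 603) = 2 - (969 + F) = 2 + (-969 - F) = -967 - F)
2102124 + l(1673) = 2102124 + (-967 - 1*1673) = 2102124 + (-967 - 1673) = 2102124 - 2640 = 2099484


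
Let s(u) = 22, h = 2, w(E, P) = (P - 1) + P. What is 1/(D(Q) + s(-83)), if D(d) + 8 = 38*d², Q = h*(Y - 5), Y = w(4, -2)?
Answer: 1/15214 ≈ 6.5729e-5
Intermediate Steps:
w(E, P) = -1 + 2*P (w(E, P) = (-1 + P) + P = -1 + 2*P)
Y = -5 (Y = -1 + 2*(-2) = -1 - 4 = -5)
Q = -20 (Q = 2*(-5 - 5) = 2*(-10) = -20)
D(d) = -8 + 38*d²
1/(D(Q) + s(-83)) = 1/((-8 + 38*(-20)²) + 22) = 1/((-8 + 38*400) + 22) = 1/((-8 + 15200) + 22) = 1/(15192 + 22) = 1/15214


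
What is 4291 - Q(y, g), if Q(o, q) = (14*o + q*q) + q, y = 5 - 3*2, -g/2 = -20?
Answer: 2665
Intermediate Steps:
g = 40 (g = -2*(-20) = 40)
y = -1 (y = 5 - 6 = -1)
Q(o, q) = q + q² + 14*o (Q(o, q) = (14*o + q²) + q = (q² + 14*o) + q = q + q² + 14*o)
4291 - Q(y, g) = 4291 - (40 + 40² + 14*(-1)) = 4291 - (40 + 1600 - 14) = 4291 - 1*1626 = 4291 - 1626 = 2665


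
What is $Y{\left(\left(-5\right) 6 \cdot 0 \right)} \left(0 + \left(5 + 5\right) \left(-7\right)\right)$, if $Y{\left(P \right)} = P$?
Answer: $0$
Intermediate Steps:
$Y{\left(\left(-5\right) 6 \cdot 0 \right)} \left(0 + \left(5 + 5\right) \left(-7\right)\right) = \left(-5\right) 6 \cdot 0 \left(0 + \left(5 + 5\right) \left(-7\right)\right) = \left(-30\right) 0 \left(0 + 10 \left(-7\right)\right) = 0 \left(0 - 70\right) = 0 \left(-70\right) = 0$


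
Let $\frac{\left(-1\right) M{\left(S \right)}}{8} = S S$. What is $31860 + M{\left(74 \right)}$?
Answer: $-11948$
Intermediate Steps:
$M{\left(S \right)} = - 8 S^{2}$ ($M{\left(S \right)} = - 8 S S = - 8 S^{2}$)
$31860 + M{\left(74 \right)} = 31860 - 8 \cdot 74^{2} = 31860 - 43808 = -11948$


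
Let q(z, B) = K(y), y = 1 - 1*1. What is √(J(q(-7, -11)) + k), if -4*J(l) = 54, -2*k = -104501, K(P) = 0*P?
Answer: √52237 ≈ 228.55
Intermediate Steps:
y = 0 (y = 1 - 1 = 0)
K(P) = 0
q(z, B) = 0
k = 104501/2 (k = -½*(-104501) = 104501/2 ≈ 52251.)
J(l) = -27/2 (J(l) = -¼*54 = -27/2)
√(J(q(-7, -11)) + k) = √(-27/2 + 104501/2) = √52237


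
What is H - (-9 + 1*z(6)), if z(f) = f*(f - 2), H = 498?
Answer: 483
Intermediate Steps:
z(f) = f*(-2 + f)
H - (-9 + 1*z(6)) = 498 - (-9 + 1*(6*(-2 + 6))) = 498 - (-9 + 1*(6*4)) = 498 - (-9 + 1*24) = 498 - (-9 + 24) = 498 - 1*15 = 498 - 15 = 483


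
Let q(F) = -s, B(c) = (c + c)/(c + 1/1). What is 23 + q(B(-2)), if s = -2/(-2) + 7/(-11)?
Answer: 249/11 ≈ 22.636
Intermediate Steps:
s = 4/11 (s = -2*(-½) + 7*(-1/11) = 1 - 7/11 = 4/11 ≈ 0.36364)
B(c) = 2*c/(1 + c) (B(c) = (2*c)/(c + 1) = (2*c)/(1 + c) = 2*c/(1 + c))
q(F) = -4/11 (q(F) = -1*4/11 = -4/11)
23 + q(B(-2)) = 23 - 4/11 = 249/11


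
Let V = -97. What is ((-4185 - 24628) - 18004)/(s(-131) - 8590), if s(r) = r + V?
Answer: 46817/8818 ≈ 5.3092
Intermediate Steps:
s(r) = -97 + r (s(r) = r - 97 = -97 + r)
((-4185 - 24628) - 18004)/(s(-131) - 8590) = ((-4185 - 24628) - 18004)/((-97 - 131) - 8590) = (-28813 - 18004)/(-228 - 8590) = -46817/(-8818) = -46817*(-1/8818) = 46817/8818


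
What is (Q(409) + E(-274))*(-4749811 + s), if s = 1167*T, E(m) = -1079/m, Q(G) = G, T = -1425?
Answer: -362787335985/137 ≈ -2.6481e+9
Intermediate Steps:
s = -1662975 (s = 1167*(-1425) = -1662975)
(Q(409) + E(-274))*(-4749811 + s) = (409 - 1079/(-274))*(-4749811 - 1662975) = (409 - 1079*(-1/274))*(-6412786) = (409 + 1079/274)*(-6412786) = (113145/274)*(-6412786) = -362787335985/137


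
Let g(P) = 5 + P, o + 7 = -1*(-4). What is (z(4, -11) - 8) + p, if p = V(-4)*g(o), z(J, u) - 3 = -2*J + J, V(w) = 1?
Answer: -7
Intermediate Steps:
o = -3 (o = -7 - 1*(-4) = -7 + 4 = -3)
z(J, u) = 3 - J (z(J, u) = 3 + (-2*J + J) = 3 - J)
p = 2 (p = 1*(5 - 3) = 1*2 = 2)
(z(4, -11) - 8) + p = ((3 - 1*4) - 8) + 2 = ((3 - 4) - 8) + 2 = (-1 - 8) + 2 = -9 + 2 = -7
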